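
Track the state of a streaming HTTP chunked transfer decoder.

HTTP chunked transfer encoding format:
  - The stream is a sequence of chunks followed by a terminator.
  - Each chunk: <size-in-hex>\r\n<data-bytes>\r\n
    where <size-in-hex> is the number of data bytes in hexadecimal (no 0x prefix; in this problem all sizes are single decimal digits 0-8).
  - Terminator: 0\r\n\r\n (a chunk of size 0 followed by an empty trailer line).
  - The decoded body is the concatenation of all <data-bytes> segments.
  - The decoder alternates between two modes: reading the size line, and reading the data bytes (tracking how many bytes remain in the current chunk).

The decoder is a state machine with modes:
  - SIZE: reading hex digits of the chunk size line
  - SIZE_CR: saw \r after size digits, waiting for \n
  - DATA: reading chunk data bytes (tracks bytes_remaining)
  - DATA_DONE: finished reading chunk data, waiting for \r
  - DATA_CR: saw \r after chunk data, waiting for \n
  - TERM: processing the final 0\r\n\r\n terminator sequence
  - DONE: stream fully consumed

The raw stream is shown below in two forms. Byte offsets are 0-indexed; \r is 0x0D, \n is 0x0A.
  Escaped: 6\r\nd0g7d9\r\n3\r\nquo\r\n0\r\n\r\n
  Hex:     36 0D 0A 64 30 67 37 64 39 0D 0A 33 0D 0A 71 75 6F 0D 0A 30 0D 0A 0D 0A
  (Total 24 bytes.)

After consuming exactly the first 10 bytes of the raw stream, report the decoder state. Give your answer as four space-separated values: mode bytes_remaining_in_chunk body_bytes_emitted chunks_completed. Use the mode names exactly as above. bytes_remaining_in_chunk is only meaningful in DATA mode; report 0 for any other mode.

Byte 0 = '6': mode=SIZE remaining=0 emitted=0 chunks_done=0
Byte 1 = 0x0D: mode=SIZE_CR remaining=0 emitted=0 chunks_done=0
Byte 2 = 0x0A: mode=DATA remaining=6 emitted=0 chunks_done=0
Byte 3 = 'd': mode=DATA remaining=5 emitted=1 chunks_done=0
Byte 4 = '0': mode=DATA remaining=4 emitted=2 chunks_done=0
Byte 5 = 'g': mode=DATA remaining=3 emitted=3 chunks_done=0
Byte 6 = '7': mode=DATA remaining=2 emitted=4 chunks_done=0
Byte 7 = 'd': mode=DATA remaining=1 emitted=5 chunks_done=0
Byte 8 = '9': mode=DATA_DONE remaining=0 emitted=6 chunks_done=0
Byte 9 = 0x0D: mode=DATA_CR remaining=0 emitted=6 chunks_done=0

Answer: DATA_CR 0 6 0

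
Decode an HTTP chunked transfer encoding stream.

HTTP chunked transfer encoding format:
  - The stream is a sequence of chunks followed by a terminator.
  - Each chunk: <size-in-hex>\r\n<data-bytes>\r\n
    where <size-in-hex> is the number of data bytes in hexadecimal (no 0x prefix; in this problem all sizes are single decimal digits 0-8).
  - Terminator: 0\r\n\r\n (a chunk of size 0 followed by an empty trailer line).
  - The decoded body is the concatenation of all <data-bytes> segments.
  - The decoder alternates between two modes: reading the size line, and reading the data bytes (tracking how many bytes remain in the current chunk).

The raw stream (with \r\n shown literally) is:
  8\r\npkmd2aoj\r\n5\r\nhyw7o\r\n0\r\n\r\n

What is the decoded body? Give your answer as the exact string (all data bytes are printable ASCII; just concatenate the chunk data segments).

Answer: pkmd2aojhyw7o

Derivation:
Chunk 1: stream[0..1]='8' size=0x8=8, data at stream[3..11]='pkmd2aoj' -> body[0..8], body so far='pkmd2aoj'
Chunk 2: stream[13..14]='5' size=0x5=5, data at stream[16..21]='hyw7o' -> body[8..13], body so far='pkmd2aojhyw7o'
Chunk 3: stream[23..24]='0' size=0 (terminator). Final body='pkmd2aojhyw7o' (13 bytes)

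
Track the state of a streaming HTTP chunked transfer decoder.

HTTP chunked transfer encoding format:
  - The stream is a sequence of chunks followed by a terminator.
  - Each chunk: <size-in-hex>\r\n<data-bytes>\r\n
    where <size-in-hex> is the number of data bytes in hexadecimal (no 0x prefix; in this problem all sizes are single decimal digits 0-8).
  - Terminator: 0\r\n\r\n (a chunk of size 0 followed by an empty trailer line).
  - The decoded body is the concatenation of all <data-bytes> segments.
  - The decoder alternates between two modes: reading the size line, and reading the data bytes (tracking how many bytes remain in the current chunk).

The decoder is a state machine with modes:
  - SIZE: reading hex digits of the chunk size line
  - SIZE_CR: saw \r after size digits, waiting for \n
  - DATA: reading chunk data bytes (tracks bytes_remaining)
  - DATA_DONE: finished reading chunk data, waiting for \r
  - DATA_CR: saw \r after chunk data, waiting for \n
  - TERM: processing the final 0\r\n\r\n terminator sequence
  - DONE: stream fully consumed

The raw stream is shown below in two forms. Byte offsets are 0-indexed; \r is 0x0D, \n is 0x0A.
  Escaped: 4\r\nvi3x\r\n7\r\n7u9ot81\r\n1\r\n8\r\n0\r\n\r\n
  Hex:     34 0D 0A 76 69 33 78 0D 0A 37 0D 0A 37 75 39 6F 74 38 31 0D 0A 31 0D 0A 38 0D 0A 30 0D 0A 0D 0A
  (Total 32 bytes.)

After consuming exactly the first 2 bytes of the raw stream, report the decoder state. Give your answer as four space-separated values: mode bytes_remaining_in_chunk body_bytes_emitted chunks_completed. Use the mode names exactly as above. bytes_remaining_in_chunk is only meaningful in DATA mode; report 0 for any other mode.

Byte 0 = '4': mode=SIZE remaining=0 emitted=0 chunks_done=0
Byte 1 = 0x0D: mode=SIZE_CR remaining=0 emitted=0 chunks_done=0

Answer: SIZE_CR 0 0 0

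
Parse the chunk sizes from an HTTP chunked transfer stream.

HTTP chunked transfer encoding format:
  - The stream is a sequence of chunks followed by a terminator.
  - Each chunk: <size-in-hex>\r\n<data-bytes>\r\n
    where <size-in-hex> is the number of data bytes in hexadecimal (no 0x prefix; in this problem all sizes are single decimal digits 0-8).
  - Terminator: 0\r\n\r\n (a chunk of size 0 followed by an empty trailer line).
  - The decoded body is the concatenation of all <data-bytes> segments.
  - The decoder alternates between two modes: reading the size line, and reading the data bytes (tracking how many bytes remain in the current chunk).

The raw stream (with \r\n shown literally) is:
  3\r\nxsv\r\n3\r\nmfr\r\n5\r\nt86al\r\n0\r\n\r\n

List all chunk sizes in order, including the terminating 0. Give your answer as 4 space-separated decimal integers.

Answer: 3 3 5 0

Derivation:
Chunk 1: stream[0..1]='3' size=0x3=3, data at stream[3..6]='xsv' -> body[0..3], body so far='xsv'
Chunk 2: stream[8..9]='3' size=0x3=3, data at stream[11..14]='mfr' -> body[3..6], body so far='xsvmfr'
Chunk 3: stream[16..17]='5' size=0x5=5, data at stream[19..24]='t86al' -> body[6..11], body so far='xsvmfrt86al'
Chunk 4: stream[26..27]='0' size=0 (terminator). Final body='xsvmfrt86al' (11 bytes)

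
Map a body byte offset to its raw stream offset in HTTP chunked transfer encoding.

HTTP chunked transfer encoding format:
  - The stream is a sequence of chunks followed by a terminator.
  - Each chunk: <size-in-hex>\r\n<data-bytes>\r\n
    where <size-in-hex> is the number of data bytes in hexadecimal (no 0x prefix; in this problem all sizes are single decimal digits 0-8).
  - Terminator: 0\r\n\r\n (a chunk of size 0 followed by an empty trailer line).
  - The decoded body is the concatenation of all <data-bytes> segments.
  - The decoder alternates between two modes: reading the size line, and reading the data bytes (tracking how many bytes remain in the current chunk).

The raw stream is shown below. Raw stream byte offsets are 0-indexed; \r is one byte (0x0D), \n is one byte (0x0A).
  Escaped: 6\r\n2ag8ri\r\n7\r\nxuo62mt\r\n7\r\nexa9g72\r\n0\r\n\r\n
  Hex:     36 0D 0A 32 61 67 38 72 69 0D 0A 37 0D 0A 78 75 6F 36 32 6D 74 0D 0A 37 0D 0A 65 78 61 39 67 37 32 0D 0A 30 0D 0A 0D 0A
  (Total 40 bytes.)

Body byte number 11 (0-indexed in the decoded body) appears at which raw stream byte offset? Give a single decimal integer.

Answer: 19

Derivation:
Chunk 1: stream[0..1]='6' size=0x6=6, data at stream[3..9]='2ag8ri' -> body[0..6], body so far='2ag8ri'
Chunk 2: stream[11..12]='7' size=0x7=7, data at stream[14..21]='xuo62mt' -> body[6..13], body so far='2ag8rixuo62mt'
Chunk 3: stream[23..24]='7' size=0x7=7, data at stream[26..33]='exa9g72' -> body[13..20], body so far='2ag8rixuo62mtexa9g72'
Chunk 4: stream[35..36]='0' size=0 (terminator). Final body='2ag8rixuo62mtexa9g72' (20 bytes)
Body byte 11 at stream offset 19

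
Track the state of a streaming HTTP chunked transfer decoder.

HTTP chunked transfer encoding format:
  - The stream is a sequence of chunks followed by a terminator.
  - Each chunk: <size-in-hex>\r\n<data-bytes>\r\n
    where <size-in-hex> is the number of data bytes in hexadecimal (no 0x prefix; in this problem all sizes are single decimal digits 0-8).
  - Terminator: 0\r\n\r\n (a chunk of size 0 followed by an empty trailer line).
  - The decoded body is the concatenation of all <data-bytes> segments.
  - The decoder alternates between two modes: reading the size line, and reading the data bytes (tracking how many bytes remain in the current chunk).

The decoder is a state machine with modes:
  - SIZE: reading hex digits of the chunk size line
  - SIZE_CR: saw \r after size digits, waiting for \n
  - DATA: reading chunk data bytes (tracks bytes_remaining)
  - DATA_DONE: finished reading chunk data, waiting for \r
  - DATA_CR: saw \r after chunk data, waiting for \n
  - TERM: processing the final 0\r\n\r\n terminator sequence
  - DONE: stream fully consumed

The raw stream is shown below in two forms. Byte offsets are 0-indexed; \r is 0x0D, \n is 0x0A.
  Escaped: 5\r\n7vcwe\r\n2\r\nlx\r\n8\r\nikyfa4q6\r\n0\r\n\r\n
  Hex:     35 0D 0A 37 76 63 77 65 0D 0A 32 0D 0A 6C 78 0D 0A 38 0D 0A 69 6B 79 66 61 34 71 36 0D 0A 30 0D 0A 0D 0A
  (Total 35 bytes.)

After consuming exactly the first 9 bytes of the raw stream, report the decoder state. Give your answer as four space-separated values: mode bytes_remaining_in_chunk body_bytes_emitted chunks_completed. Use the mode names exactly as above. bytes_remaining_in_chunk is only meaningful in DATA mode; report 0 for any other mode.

Answer: DATA_CR 0 5 0

Derivation:
Byte 0 = '5': mode=SIZE remaining=0 emitted=0 chunks_done=0
Byte 1 = 0x0D: mode=SIZE_CR remaining=0 emitted=0 chunks_done=0
Byte 2 = 0x0A: mode=DATA remaining=5 emitted=0 chunks_done=0
Byte 3 = '7': mode=DATA remaining=4 emitted=1 chunks_done=0
Byte 4 = 'v': mode=DATA remaining=3 emitted=2 chunks_done=0
Byte 5 = 'c': mode=DATA remaining=2 emitted=3 chunks_done=0
Byte 6 = 'w': mode=DATA remaining=1 emitted=4 chunks_done=0
Byte 7 = 'e': mode=DATA_DONE remaining=0 emitted=5 chunks_done=0
Byte 8 = 0x0D: mode=DATA_CR remaining=0 emitted=5 chunks_done=0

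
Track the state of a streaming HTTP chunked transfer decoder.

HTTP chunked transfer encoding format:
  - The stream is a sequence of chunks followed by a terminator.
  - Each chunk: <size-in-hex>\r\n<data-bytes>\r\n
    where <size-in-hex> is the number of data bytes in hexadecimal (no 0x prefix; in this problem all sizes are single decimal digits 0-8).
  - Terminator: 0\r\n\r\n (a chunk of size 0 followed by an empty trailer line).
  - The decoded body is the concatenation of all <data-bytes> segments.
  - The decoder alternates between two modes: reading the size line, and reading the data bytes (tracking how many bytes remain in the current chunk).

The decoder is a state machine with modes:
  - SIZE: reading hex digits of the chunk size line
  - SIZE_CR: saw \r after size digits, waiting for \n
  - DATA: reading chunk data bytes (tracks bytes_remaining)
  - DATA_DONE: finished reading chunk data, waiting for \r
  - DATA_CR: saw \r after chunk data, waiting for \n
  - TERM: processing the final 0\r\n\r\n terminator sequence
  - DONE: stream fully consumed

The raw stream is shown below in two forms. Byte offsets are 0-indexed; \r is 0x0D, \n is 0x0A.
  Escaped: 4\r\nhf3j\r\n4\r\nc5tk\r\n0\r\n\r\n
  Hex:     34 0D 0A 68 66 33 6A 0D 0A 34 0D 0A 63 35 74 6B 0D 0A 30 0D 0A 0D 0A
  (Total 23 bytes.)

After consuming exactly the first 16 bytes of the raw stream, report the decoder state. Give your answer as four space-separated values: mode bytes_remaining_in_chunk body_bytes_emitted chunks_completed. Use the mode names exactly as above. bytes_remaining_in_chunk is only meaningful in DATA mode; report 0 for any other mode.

Answer: DATA_DONE 0 8 1

Derivation:
Byte 0 = '4': mode=SIZE remaining=0 emitted=0 chunks_done=0
Byte 1 = 0x0D: mode=SIZE_CR remaining=0 emitted=0 chunks_done=0
Byte 2 = 0x0A: mode=DATA remaining=4 emitted=0 chunks_done=0
Byte 3 = 'h': mode=DATA remaining=3 emitted=1 chunks_done=0
Byte 4 = 'f': mode=DATA remaining=2 emitted=2 chunks_done=0
Byte 5 = '3': mode=DATA remaining=1 emitted=3 chunks_done=0
Byte 6 = 'j': mode=DATA_DONE remaining=0 emitted=4 chunks_done=0
Byte 7 = 0x0D: mode=DATA_CR remaining=0 emitted=4 chunks_done=0
Byte 8 = 0x0A: mode=SIZE remaining=0 emitted=4 chunks_done=1
Byte 9 = '4': mode=SIZE remaining=0 emitted=4 chunks_done=1
Byte 10 = 0x0D: mode=SIZE_CR remaining=0 emitted=4 chunks_done=1
Byte 11 = 0x0A: mode=DATA remaining=4 emitted=4 chunks_done=1
Byte 12 = 'c': mode=DATA remaining=3 emitted=5 chunks_done=1
Byte 13 = '5': mode=DATA remaining=2 emitted=6 chunks_done=1
Byte 14 = 't': mode=DATA remaining=1 emitted=7 chunks_done=1
Byte 15 = 'k': mode=DATA_DONE remaining=0 emitted=8 chunks_done=1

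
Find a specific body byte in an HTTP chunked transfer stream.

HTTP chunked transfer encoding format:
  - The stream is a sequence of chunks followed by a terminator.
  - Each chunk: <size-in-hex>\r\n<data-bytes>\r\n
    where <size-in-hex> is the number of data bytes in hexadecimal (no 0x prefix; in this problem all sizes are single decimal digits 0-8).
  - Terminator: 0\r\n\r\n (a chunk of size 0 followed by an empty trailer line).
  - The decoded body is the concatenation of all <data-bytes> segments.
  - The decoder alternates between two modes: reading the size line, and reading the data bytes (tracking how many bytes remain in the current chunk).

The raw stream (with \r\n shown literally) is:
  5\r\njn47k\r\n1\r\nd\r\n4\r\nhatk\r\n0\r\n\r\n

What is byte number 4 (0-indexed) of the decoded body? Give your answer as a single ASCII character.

Answer: k

Derivation:
Chunk 1: stream[0..1]='5' size=0x5=5, data at stream[3..8]='jn47k' -> body[0..5], body so far='jn47k'
Chunk 2: stream[10..11]='1' size=0x1=1, data at stream[13..14]='d' -> body[5..6], body so far='jn47kd'
Chunk 3: stream[16..17]='4' size=0x4=4, data at stream[19..23]='hatk' -> body[6..10], body so far='jn47kdhatk'
Chunk 4: stream[25..26]='0' size=0 (terminator). Final body='jn47kdhatk' (10 bytes)
Body byte 4 = 'k'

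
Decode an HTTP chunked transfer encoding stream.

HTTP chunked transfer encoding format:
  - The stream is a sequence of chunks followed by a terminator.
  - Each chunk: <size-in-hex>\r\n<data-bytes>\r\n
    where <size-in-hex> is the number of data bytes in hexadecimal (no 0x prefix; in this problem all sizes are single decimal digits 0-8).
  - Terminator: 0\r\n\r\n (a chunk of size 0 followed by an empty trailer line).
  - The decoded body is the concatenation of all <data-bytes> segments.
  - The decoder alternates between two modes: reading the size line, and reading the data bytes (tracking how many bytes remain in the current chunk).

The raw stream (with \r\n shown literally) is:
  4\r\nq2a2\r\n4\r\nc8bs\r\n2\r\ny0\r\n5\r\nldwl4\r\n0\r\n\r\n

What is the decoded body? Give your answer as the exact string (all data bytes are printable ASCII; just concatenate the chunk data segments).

Chunk 1: stream[0..1]='4' size=0x4=4, data at stream[3..7]='q2a2' -> body[0..4], body so far='q2a2'
Chunk 2: stream[9..10]='4' size=0x4=4, data at stream[12..16]='c8bs' -> body[4..8], body so far='q2a2c8bs'
Chunk 3: stream[18..19]='2' size=0x2=2, data at stream[21..23]='y0' -> body[8..10], body so far='q2a2c8bsy0'
Chunk 4: stream[25..26]='5' size=0x5=5, data at stream[28..33]='ldwl4' -> body[10..15], body so far='q2a2c8bsy0ldwl4'
Chunk 5: stream[35..36]='0' size=0 (terminator). Final body='q2a2c8bsy0ldwl4' (15 bytes)

Answer: q2a2c8bsy0ldwl4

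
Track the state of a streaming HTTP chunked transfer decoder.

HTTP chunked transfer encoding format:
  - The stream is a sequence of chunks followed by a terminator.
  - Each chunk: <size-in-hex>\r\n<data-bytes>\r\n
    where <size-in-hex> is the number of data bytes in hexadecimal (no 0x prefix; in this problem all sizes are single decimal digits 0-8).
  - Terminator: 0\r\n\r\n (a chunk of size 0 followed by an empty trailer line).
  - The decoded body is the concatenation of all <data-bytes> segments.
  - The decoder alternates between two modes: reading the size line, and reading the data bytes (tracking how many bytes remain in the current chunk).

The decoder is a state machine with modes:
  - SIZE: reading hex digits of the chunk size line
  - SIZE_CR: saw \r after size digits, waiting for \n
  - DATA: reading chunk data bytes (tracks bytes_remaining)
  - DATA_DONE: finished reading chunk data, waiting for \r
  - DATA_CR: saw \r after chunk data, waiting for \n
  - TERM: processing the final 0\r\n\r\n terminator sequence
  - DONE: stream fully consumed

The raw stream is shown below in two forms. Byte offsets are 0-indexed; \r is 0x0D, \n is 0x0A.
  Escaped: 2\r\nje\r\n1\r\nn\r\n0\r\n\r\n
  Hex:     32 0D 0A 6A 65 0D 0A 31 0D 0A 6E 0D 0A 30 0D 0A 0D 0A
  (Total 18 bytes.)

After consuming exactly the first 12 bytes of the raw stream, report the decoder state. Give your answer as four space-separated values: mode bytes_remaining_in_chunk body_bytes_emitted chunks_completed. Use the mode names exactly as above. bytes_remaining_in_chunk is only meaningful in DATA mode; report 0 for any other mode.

Answer: DATA_CR 0 3 1

Derivation:
Byte 0 = '2': mode=SIZE remaining=0 emitted=0 chunks_done=0
Byte 1 = 0x0D: mode=SIZE_CR remaining=0 emitted=0 chunks_done=0
Byte 2 = 0x0A: mode=DATA remaining=2 emitted=0 chunks_done=0
Byte 3 = 'j': mode=DATA remaining=1 emitted=1 chunks_done=0
Byte 4 = 'e': mode=DATA_DONE remaining=0 emitted=2 chunks_done=0
Byte 5 = 0x0D: mode=DATA_CR remaining=0 emitted=2 chunks_done=0
Byte 6 = 0x0A: mode=SIZE remaining=0 emitted=2 chunks_done=1
Byte 7 = '1': mode=SIZE remaining=0 emitted=2 chunks_done=1
Byte 8 = 0x0D: mode=SIZE_CR remaining=0 emitted=2 chunks_done=1
Byte 9 = 0x0A: mode=DATA remaining=1 emitted=2 chunks_done=1
Byte 10 = 'n': mode=DATA_DONE remaining=0 emitted=3 chunks_done=1
Byte 11 = 0x0D: mode=DATA_CR remaining=0 emitted=3 chunks_done=1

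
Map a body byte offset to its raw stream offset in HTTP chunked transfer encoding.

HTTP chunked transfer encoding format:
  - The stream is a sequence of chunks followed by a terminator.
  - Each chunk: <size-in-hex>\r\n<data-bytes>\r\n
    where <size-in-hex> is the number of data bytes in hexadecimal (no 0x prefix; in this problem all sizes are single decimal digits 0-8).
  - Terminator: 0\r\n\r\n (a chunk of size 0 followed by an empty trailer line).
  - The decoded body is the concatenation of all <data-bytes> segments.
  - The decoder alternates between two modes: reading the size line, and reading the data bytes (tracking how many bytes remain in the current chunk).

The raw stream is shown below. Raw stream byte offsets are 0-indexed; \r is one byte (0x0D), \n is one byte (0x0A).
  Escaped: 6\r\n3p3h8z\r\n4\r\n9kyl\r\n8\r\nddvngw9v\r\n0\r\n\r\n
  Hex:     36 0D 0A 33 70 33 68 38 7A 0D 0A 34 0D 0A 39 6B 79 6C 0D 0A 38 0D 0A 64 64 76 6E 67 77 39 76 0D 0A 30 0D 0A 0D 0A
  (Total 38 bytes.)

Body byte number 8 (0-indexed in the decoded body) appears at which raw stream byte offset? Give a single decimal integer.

Answer: 16

Derivation:
Chunk 1: stream[0..1]='6' size=0x6=6, data at stream[3..9]='3p3h8z' -> body[0..6], body so far='3p3h8z'
Chunk 2: stream[11..12]='4' size=0x4=4, data at stream[14..18]='9kyl' -> body[6..10], body so far='3p3h8z9kyl'
Chunk 3: stream[20..21]='8' size=0x8=8, data at stream[23..31]='ddvngw9v' -> body[10..18], body so far='3p3h8z9kylddvngw9v'
Chunk 4: stream[33..34]='0' size=0 (terminator). Final body='3p3h8z9kylddvngw9v' (18 bytes)
Body byte 8 at stream offset 16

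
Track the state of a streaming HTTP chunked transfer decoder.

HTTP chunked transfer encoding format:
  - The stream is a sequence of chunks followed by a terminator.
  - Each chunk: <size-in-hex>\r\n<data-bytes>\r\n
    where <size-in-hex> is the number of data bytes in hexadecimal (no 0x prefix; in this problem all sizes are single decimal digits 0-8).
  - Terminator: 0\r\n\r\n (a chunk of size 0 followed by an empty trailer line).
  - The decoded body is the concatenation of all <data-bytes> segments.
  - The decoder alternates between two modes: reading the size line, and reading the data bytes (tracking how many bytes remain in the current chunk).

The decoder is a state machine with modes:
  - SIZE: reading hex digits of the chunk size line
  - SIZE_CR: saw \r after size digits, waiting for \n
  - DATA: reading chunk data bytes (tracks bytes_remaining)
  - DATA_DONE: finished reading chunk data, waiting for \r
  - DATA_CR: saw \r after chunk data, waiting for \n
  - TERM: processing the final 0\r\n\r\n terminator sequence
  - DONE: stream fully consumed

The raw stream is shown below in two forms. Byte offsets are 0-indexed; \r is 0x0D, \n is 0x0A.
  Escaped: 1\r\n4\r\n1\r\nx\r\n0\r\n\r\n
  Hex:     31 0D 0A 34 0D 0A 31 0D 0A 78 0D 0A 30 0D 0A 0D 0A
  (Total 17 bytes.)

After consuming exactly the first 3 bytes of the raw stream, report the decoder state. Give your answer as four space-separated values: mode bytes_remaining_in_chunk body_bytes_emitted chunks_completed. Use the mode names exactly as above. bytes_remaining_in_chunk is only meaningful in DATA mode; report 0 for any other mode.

Answer: DATA 1 0 0

Derivation:
Byte 0 = '1': mode=SIZE remaining=0 emitted=0 chunks_done=0
Byte 1 = 0x0D: mode=SIZE_CR remaining=0 emitted=0 chunks_done=0
Byte 2 = 0x0A: mode=DATA remaining=1 emitted=0 chunks_done=0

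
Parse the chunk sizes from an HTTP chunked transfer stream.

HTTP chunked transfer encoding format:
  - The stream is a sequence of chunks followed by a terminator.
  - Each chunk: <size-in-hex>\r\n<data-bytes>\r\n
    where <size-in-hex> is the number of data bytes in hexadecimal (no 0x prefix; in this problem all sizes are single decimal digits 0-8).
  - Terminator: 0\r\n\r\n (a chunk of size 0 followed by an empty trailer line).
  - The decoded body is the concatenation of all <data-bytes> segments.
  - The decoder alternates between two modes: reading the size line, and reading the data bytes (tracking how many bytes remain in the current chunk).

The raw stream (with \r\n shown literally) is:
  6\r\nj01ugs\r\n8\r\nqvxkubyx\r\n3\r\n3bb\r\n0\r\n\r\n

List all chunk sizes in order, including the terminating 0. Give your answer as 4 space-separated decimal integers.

Chunk 1: stream[0..1]='6' size=0x6=6, data at stream[3..9]='j01ugs' -> body[0..6], body so far='j01ugs'
Chunk 2: stream[11..12]='8' size=0x8=8, data at stream[14..22]='qvxkubyx' -> body[6..14], body so far='j01ugsqvxkubyx'
Chunk 3: stream[24..25]='3' size=0x3=3, data at stream[27..30]='3bb' -> body[14..17], body so far='j01ugsqvxkubyx3bb'
Chunk 4: stream[32..33]='0' size=0 (terminator). Final body='j01ugsqvxkubyx3bb' (17 bytes)

Answer: 6 8 3 0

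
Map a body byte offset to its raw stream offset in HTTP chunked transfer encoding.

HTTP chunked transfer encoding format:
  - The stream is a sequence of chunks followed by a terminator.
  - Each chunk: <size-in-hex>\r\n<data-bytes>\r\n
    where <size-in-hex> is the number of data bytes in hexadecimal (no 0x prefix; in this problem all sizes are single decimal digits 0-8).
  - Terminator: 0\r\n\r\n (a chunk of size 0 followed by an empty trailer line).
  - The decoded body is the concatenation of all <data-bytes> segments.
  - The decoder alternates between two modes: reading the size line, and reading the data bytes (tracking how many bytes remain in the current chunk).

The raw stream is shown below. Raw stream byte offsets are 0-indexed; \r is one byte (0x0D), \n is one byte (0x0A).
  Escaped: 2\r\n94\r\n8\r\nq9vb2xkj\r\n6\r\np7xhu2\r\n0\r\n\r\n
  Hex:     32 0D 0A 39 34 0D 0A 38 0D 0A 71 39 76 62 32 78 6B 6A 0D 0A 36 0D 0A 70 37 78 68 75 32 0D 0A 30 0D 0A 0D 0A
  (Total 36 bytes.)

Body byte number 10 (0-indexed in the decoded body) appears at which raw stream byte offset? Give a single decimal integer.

Answer: 23

Derivation:
Chunk 1: stream[0..1]='2' size=0x2=2, data at stream[3..5]='94' -> body[0..2], body so far='94'
Chunk 2: stream[7..8]='8' size=0x8=8, data at stream[10..18]='q9vb2xkj' -> body[2..10], body so far='94q9vb2xkj'
Chunk 3: stream[20..21]='6' size=0x6=6, data at stream[23..29]='p7xhu2' -> body[10..16], body so far='94q9vb2xkjp7xhu2'
Chunk 4: stream[31..32]='0' size=0 (terminator). Final body='94q9vb2xkjp7xhu2' (16 bytes)
Body byte 10 at stream offset 23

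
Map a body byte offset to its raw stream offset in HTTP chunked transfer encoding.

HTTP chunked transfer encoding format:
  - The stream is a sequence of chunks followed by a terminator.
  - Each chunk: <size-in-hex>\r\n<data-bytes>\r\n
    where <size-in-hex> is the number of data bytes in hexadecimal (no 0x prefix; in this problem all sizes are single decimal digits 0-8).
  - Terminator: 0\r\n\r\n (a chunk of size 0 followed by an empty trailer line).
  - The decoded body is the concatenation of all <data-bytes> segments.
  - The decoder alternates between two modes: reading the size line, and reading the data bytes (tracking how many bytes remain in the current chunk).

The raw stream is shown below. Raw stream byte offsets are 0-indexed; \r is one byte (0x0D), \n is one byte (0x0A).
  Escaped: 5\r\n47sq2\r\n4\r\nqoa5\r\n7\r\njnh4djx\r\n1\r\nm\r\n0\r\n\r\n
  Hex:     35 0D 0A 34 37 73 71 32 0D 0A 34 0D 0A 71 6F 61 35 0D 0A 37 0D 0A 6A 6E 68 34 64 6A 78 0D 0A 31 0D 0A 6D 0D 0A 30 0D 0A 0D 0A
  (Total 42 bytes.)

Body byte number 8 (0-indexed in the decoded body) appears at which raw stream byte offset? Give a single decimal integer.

Answer: 16

Derivation:
Chunk 1: stream[0..1]='5' size=0x5=5, data at stream[3..8]='47sq2' -> body[0..5], body so far='47sq2'
Chunk 2: stream[10..11]='4' size=0x4=4, data at stream[13..17]='qoa5' -> body[5..9], body so far='47sq2qoa5'
Chunk 3: stream[19..20]='7' size=0x7=7, data at stream[22..29]='jnh4djx' -> body[9..16], body so far='47sq2qoa5jnh4djx'
Chunk 4: stream[31..32]='1' size=0x1=1, data at stream[34..35]='m' -> body[16..17], body so far='47sq2qoa5jnh4djxm'
Chunk 5: stream[37..38]='0' size=0 (terminator). Final body='47sq2qoa5jnh4djxm' (17 bytes)
Body byte 8 at stream offset 16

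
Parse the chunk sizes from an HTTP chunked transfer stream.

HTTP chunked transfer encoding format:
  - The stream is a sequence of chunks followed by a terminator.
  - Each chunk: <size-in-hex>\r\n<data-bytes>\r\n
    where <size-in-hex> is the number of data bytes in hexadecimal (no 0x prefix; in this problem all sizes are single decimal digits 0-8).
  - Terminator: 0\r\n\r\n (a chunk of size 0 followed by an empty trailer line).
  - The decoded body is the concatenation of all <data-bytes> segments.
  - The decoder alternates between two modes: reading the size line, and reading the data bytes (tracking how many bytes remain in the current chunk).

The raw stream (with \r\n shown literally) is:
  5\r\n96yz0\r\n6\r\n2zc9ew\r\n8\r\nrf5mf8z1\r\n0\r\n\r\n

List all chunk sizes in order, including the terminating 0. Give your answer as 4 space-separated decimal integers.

Answer: 5 6 8 0

Derivation:
Chunk 1: stream[0..1]='5' size=0x5=5, data at stream[3..8]='96yz0' -> body[0..5], body so far='96yz0'
Chunk 2: stream[10..11]='6' size=0x6=6, data at stream[13..19]='2zc9ew' -> body[5..11], body so far='96yz02zc9ew'
Chunk 3: stream[21..22]='8' size=0x8=8, data at stream[24..32]='rf5mf8z1' -> body[11..19], body so far='96yz02zc9ewrf5mf8z1'
Chunk 4: stream[34..35]='0' size=0 (terminator). Final body='96yz02zc9ewrf5mf8z1' (19 bytes)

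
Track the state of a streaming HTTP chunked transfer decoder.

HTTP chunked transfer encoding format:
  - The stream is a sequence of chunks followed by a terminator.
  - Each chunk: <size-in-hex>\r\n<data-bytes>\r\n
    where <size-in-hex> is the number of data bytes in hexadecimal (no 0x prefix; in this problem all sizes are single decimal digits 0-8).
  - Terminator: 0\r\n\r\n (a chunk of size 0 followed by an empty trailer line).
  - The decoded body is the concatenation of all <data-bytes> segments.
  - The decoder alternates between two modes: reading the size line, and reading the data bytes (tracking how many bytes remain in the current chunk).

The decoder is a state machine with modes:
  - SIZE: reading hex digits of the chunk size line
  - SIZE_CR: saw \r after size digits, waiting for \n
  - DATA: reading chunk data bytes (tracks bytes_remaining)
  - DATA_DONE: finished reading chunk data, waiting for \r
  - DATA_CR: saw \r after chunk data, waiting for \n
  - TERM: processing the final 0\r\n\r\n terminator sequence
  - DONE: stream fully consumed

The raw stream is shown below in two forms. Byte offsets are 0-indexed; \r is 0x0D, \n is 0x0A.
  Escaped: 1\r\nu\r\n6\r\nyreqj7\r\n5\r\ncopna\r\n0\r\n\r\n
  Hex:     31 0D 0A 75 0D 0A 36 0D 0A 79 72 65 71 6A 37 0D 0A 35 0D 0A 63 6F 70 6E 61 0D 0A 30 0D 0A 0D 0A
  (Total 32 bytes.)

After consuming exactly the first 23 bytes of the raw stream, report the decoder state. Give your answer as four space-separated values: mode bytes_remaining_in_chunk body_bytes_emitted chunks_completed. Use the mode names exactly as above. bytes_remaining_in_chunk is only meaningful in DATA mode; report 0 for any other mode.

Byte 0 = '1': mode=SIZE remaining=0 emitted=0 chunks_done=0
Byte 1 = 0x0D: mode=SIZE_CR remaining=0 emitted=0 chunks_done=0
Byte 2 = 0x0A: mode=DATA remaining=1 emitted=0 chunks_done=0
Byte 3 = 'u': mode=DATA_DONE remaining=0 emitted=1 chunks_done=0
Byte 4 = 0x0D: mode=DATA_CR remaining=0 emitted=1 chunks_done=0
Byte 5 = 0x0A: mode=SIZE remaining=0 emitted=1 chunks_done=1
Byte 6 = '6': mode=SIZE remaining=0 emitted=1 chunks_done=1
Byte 7 = 0x0D: mode=SIZE_CR remaining=0 emitted=1 chunks_done=1
Byte 8 = 0x0A: mode=DATA remaining=6 emitted=1 chunks_done=1
Byte 9 = 'y': mode=DATA remaining=5 emitted=2 chunks_done=1
Byte 10 = 'r': mode=DATA remaining=4 emitted=3 chunks_done=1
Byte 11 = 'e': mode=DATA remaining=3 emitted=4 chunks_done=1
Byte 12 = 'q': mode=DATA remaining=2 emitted=5 chunks_done=1
Byte 13 = 'j': mode=DATA remaining=1 emitted=6 chunks_done=1
Byte 14 = '7': mode=DATA_DONE remaining=0 emitted=7 chunks_done=1
Byte 15 = 0x0D: mode=DATA_CR remaining=0 emitted=7 chunks_done=1
Byte 16 = 0x0A: mode=SIZE remaining=0 emitted=7 chunks_done=2
Byte 17 = '5': mode=SIZE remaining=0 emitted=7 chunks_done=2
Byte 18 = 0x0D: mode=SIZE_CR remaining=0 emitted=7 chunks_done=2
Byte 19 = 0x0A: mode=DATA remaining=5 emitted=7 chunks_done=2
Byte 20 = 'c': mode=DATA remaining=4 emitted=8 chunks_done=2
Byte 21 = 'o': mode=DATA remaining=3 emitted=9 chunks_done=2
Byte 22 = 'p': mode=DATA remaining=2 emitted=10 chunks_done=2

Answer: DATA 2 10 2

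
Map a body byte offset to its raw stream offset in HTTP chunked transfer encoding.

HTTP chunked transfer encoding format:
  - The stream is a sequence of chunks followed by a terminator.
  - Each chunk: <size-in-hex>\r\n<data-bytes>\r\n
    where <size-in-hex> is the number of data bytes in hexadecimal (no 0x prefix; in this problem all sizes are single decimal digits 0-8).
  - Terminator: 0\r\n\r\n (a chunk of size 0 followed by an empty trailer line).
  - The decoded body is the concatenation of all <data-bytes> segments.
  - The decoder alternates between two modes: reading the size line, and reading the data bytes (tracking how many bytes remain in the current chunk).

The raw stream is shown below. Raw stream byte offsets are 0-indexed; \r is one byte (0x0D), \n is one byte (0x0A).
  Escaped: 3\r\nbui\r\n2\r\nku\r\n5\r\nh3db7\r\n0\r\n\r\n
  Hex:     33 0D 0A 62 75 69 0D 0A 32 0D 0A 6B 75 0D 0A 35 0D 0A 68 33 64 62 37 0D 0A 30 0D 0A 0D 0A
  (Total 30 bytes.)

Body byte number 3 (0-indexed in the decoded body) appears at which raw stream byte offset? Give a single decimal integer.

Chunk 1: stream[0..1]='3' size=0x3=3, data at stream[3..6]='bui' -> body[0..3], body so far='bui'
Chunk 2: stream[8..9]='2' size=0x2=2, data at stream[11..13]='ku' -> body[3..5], body so far='buiku'
Chunk 3: stream[15..16]='5' size=0x5=5, data at stream[18..23]='h3db7' -> body[5..10], body so far='buikuh3db7'
Chunk 4: stream[25..26]='0' size=0 (terminator). Final body='buikuh3db7' (10 bytes)
Body byte 3 at stream offset 11

Answer: 11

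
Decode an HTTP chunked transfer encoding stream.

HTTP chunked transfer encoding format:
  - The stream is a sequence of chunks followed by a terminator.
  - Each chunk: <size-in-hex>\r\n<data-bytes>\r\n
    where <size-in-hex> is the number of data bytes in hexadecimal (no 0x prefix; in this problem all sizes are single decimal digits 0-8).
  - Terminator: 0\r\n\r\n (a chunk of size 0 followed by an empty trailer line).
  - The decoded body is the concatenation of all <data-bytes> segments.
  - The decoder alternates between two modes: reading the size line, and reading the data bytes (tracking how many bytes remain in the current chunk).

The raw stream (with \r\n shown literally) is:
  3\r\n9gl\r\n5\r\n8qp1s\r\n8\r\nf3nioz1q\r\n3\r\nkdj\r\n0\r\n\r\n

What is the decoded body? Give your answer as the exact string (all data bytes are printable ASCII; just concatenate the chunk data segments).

Answer: 9gl8qp1sf3nioz1qkdj

Derivation:
Chunk 1: stream[0..1]='3' size=0x3=3, data at stream[3..6]='9gl' -> body[0..3], body so far='9gl'
Chunk 2: stream[8..9]='5' size=0x5=5, data at stream[11..16]='8qp1s' -> body[3..8], body so far='9gl8qp1s'
Chunk 3: stream[18..19]='8' size=0x8=8, data at stream[21..29]='f3nioz1q' -> body[8..16], body so far='9gl8qp1sf3nioz1q'
Chunk 4: stream[31..32]='3' size=0x3=3, data at stream[34..37]='kdj' -> body[16..19], body so far='9gl8qp1sf3nioz1qkdj'
Chunk 5: stream[39..40]='0' size=0 (terminator). Final body='9gl8qp1sf3nioz1qkdj' (19 bytes)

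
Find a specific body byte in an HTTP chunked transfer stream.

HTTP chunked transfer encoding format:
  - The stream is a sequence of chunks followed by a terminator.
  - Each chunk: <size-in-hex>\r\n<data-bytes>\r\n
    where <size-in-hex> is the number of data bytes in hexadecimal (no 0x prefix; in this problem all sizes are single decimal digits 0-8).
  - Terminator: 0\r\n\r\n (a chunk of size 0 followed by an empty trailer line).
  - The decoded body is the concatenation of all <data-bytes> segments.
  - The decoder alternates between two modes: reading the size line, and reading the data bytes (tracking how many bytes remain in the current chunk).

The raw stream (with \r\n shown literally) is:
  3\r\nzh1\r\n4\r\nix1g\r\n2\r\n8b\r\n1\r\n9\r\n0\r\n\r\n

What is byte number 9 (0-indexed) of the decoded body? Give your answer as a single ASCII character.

Answer: 9

Derivation:
Chunk 1: stream[0..1]='3' size=0x3=3, data at stream[3..6]='zh1' -> body[0..3], body so far='zh1'
Chunk 2: stream[8..9]='4' size=0x4=4, data at stream[11..15]='ix1g' -> body[3..7], body so far='zh1ix1g'
Chunk 3: stream[17..18]='2' size=0x2=2, data at stream[20..22]='8b' -> body[7..9], body so far='zh1ix1g8b'
Chunk 4: stream[24..25]='1' size=0x1=1, data at stream[27..28]='9' -> body[9..10], body so far='zh1ix1g8b9'
Chunk 5: stream[30..31]='0' size=0 (terminator). Final body='zh1ix1g8b9' (10 bytes)
Body byte 9 = '9'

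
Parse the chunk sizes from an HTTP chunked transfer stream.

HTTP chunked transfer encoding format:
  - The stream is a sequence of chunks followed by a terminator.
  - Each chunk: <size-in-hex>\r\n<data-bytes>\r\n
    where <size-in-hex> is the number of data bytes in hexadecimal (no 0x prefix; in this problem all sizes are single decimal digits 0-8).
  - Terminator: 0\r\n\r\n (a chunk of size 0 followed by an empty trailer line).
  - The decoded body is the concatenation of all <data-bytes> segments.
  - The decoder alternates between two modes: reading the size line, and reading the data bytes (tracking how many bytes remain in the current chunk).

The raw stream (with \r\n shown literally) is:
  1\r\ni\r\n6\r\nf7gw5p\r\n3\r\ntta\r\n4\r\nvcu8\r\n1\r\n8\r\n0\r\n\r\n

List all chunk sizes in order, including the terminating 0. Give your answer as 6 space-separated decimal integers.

Chunk 1: stream[0..1]='1' size=0x1=1, data at stream[3..4]='i' -> body[0..1], body so far='i'
Chunk 2: stream[6..7]='6' size=0x6=6, data at stream[9..15]='f7gw5p' -> body[1..7], body so far='if7gw5p'
Chunk 3: stream[17..18]='3' size=0x3=3, data at stream[20..23]='tta' -> body[7..10], body so far='if7gw5ptta'
Chunk 4: stream[25..26]='4' size=0x4=4, data at stream[28..32]='vcu8' -> body[10..14], body so far='if7gw5pttavcu8'
Chunk 5: stream[34..35]='1' size=0x1=1, data at stream[37..38]='8' -> body[14..15], body so far='if7gw5pttavcu88'
Chunk 6: stream[40..41]='0' size=0 (terminator). Final body='if7gw5pttavcu88' (15 bytes)

Answer: 1 6 3 4 1 0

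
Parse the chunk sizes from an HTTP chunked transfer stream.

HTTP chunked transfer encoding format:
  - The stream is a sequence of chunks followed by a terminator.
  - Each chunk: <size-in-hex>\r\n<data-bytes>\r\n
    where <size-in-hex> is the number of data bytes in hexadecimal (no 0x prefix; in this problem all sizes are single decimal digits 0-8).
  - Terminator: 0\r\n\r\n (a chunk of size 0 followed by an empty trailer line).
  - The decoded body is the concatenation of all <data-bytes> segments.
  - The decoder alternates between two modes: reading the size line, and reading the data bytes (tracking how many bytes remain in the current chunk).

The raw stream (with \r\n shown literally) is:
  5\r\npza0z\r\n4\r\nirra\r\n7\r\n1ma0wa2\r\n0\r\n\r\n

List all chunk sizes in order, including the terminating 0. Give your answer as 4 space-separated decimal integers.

Chunk 1: stream[0..1]='5' size=0x5=5, data at stream[3..8]='pza0z' -> body[0..5], body so far='pza0z'
Chunk 2: stream[10..11]='4' size=0x4=4, data at stream[13..17]='irra' -> body[5..9], body so far='pza0zirra'
Chunk 3: stream[19..20]='7' size=0x7=7, data at stream[22..29]='1ma0wa2' -> body[9..16], body so far='pza0zirra1ma0wa2'
Chunk 4: stream[31..32]='0' size=0 (terminator). Final body='pza0zirra1ma0wa2' (16 bytes)

Answer: 5 4 7 0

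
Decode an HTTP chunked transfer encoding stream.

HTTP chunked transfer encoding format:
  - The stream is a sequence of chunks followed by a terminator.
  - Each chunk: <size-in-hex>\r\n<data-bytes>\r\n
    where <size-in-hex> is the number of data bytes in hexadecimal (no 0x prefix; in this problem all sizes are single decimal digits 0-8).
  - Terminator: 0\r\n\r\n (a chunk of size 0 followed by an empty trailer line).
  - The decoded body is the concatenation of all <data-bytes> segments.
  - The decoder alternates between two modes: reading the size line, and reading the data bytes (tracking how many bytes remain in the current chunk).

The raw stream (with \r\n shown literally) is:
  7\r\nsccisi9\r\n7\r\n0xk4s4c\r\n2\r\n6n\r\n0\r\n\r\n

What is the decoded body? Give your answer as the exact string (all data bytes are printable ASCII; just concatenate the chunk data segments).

Answer: sccisi90xk4s4c6n

Derivation:
Chunk 1: stream[0..1]='7' size=0x7=7, data at stream[3..10]='sccisi9' -> body[0..7], body so far='sccisi9'
Chunk 2: stream[12..13]='7' size=0x7=7, data at stream[15..22]='0xk4s4c' -> body[7..14], body so far='sccisi90xk4s4c'
Chunk 3: stream[24..25]='2' size=0x2=2, data at stream[27..29]='6n' -> body[14..16], body so far='sccisi90xk4s4c6n'
Chunk 4: stream[31..32]='0' size=0 (terminator). Final body='sccisi90xk4s4c6n' (16 bytes)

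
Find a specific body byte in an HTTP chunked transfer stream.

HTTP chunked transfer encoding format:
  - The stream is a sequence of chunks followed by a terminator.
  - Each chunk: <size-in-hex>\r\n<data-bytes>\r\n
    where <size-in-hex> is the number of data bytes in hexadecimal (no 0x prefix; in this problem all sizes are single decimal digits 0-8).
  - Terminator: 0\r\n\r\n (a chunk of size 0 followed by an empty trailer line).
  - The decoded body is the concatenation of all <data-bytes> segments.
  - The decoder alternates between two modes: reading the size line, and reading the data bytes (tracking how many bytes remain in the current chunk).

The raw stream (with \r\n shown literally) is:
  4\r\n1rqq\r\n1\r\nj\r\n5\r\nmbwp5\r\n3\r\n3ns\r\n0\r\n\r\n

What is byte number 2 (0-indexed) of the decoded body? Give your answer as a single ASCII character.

Chunk 1: stream[0..1]='4' size=0x4=4, data at stream[3..7]='1rqq' -> body[0..4], body so far='1rqq'
Chunk 2: stream[9..10]='1' size=0x1=1, data at stream[12..13]='j' -> body[4..5], body so far='1rqqj'
Chunk 3: stream[15..16]='5' size=0x5=5, data at stream[18..23]='mbwp5' -> body[5..10], body so far='1rqqjmbwp5'
Chunk 4: stream[25..26]='3' size=0x3=3, data at stream[28..31]='3ns' -> body[10..13], body so far='1rqqjmbwp53ns'
Chunk 5: stream[33..34]='0' size=0 (terminator). Final body='1rqqjmbwp53ns' (13 bytes)
Body byte 2 = 'q'

Answer: q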